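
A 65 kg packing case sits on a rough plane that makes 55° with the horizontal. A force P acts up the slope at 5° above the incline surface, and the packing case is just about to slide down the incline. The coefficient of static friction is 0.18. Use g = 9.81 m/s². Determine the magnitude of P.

On the verge of sliding down the incline, friction equals μN and acts up the slope.
Perpendicular: N + P sin 5° = W cos 55° = 365.7 N.
Along incline: P cos 5° + μN = W sin 55° with W sin 55° = 522.3 N.
Solving the pair for P and N: P = 465.6 N, N = 325.2 N (and f = μN = 58.53 N).

P ≈ 466 N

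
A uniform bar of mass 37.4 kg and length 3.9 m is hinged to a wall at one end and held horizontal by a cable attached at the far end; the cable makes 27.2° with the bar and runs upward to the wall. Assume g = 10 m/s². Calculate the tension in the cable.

Take torques about the hinge: T sin 27.2° · 3.9 = 37.4×10×1.95 = 729.3 N·m.
So T = 729.3 / (0.4571 × 3.9) = 409.1 N.

T ≈ 409 N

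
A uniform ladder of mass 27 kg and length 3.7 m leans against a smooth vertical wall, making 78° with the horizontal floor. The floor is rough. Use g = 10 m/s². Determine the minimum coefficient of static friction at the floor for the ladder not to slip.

μ_min ≈ 0.106

ΣF_y = 0: N_floor = 27×10 = 270 N.
Torques about the foot: N_wall · 3.7 sin 78° = 27×10×1.85 cos 78° → N_wall = 28.695 N.
ΣF_x = 0: f_floor = N_wall = 28.695 N.
μ_min = f_floor / N_floor = 28.695 / 270 = 0.1063.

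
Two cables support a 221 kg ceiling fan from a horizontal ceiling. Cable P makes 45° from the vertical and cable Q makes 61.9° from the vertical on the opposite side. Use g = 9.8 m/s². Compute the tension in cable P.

T_P ≈ 2000 N

Angles from the horizontal: cable P is 90° − 45° = 45°, cable Q is 90° − 61.9° = 28.1°.
Weight W = 221 × 9.8 = 2166 N acts straight down.
Horizontal: T_P cos 45° = T_Q cos 28.1°  →  T_Q = 0.8016 T_P.
Vertical: T_P sin 45° + T_Q sin 28.1° = 2166.
Substituting the horizontal relation into the vertical equation gives 1.085 T_P = 2166, so T_P = 1997 N.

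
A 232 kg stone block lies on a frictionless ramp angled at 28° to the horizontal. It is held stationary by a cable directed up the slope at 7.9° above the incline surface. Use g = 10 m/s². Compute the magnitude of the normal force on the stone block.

Take axes along and perpendicular to the incline. Weight components: W sin 28° = 1089 N down-slope, W cos 28° = 2048 N into the surface.
Along incline: T cos 7.9° = W sin 28° → T = 1100 N.
Perpendicular: N = W cos 28° − T sin 7.9° = 1897 N.

N ≈ 1900 N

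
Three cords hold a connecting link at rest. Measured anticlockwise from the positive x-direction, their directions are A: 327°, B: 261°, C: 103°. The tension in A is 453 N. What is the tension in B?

Resolve: ΣF_x = 453 cos 327° + T_B cos 261° + T_C cos 103° = 0.
        ΣF_y = 453 sin 327° + T_B sin 261° + T_C sin 103° = 0.
The known terms sum to (379.9, -246.7) N, so -0.1564 T_B − 0.2250 T_C = -379.9 and -0.9877 T_B + 0.9744 T_C = 246.7.
Solving simultaneously: T_B = 840 N, T_C = 1105 N.

T_B ≈ 840 N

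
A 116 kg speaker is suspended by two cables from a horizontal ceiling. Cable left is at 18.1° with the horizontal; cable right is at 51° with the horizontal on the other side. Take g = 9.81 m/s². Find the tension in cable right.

T_right ≈ 1160 N

Weight W = 116 × 9.81 = 1138 N acts straight down.
Horizontal: T_left cos 18.1° = T_right cos 51°  →  T_left = 0.6621 T_right.
Vertical: T_left sin 18.1° + T_right sin 51° = 1138.
Substituting the horizontal relation into the vertical equation gives 0.9828 T_right = 1138, so T_right = 1158 N.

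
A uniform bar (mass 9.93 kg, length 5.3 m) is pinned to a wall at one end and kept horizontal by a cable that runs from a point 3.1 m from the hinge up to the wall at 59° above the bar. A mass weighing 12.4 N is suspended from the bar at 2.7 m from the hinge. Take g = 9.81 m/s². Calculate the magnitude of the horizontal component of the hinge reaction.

H_x ≈ 56.5 N

Take torques about the hinge: T sin 59° · 3.1 = 9.93×9.81×2.65 + 12.4×2.7 = 291.63 N·m.
So T = 291.63 / (0.8572 × 3.1) = 109.75 N.
ΣF_x = 0: H_x = T cos 59° = 56.525 N.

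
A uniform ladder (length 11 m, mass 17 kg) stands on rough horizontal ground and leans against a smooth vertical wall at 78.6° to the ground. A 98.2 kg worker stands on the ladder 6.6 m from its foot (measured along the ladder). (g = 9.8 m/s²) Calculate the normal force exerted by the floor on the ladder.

N_floor ≈ 1130 N

ΣF_y = 0: N_floor = 17×9.8 + 98.2×9.8 = 1129 N.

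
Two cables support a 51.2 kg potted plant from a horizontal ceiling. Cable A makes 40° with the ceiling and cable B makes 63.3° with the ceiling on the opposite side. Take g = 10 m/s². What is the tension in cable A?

Weight W = 51.2 × 10 = 512 N acts straight down.
Horizontal: T_A cos 40° = T_B cos 63.3°  →  T_B = 1.705 T_A.
Vertical: T_A sin 40° + T_B sin 63.3° = 512.
Substituting the horizontal relation into the vertical equation gives 2.166 T_A = 512, so T_A = 236.4 N.

T_A ≈ 236 N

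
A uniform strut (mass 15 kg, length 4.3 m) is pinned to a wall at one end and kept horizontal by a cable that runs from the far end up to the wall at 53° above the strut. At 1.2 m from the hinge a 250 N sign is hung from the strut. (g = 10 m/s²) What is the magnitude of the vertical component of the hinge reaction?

|H_y| ≈ 255 N

Take torques about the hinge: T sin 53° · 4.3 = 15×10×2.15 + 250×1.2 = 622.5 N·m.
So T = 622.5 / (0.7986 × 4.3) = 181.27 N.
ΣF_y = 0: H_y = (15×10 + 250) − T sin 53° = 400 − 144.77 = 255.23 N.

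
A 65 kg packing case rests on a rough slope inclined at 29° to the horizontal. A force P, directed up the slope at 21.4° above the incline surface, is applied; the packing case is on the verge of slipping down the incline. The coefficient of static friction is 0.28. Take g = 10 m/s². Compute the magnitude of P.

On the verge of sliding down the incline, friction equals μN and acts up the slope.
Perpendicular: N + P sin 21.4° = W cos 29° = 568.5 N.
Along incline: P cos 21.4° + μN = W sin 29° with W sin 29° = 315.1 N.
Solving the pair for P and N: P = 188.1 N, N = 499.9 N (and f = μN = 140 N).

P ≈ 188 N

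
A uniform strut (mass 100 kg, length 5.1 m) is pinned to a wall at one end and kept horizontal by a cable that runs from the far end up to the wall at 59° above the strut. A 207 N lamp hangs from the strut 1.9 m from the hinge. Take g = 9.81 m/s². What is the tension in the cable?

Take torques about the hinge: T sin 59° · 5.1 = 100×9.81×2.55 + 207×1.9 = 2894.8 N·m.
So T = 2894.8 / (0.8572 × 5.1) = 662.2 N.

T ≈ 662 N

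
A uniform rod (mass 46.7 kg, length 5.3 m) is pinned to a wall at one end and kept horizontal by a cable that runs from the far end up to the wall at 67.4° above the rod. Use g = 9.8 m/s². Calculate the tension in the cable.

T ≈ 248 N

Take torques about the hinge: T sin 67.4° · 5.3 = 46.7×9.8×2.65 = 1212.8 N·m.
So T = 1212.8 / (0.9232 × 5.3) = 247.86 N.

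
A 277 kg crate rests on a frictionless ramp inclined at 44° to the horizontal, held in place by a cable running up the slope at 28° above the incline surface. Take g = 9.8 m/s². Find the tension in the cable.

Take axes along and perpendicular to the incline. Weight components: W sin 44° = 1886 N down-slope, W cos 44° = 1953 N into the surface.
Along incline: T cos 28° = W sin 44° → T = 2136 N.
Perpendicular: N = W cos 44° − T sin 28° = 950.1 N.

T ≈ 2140 N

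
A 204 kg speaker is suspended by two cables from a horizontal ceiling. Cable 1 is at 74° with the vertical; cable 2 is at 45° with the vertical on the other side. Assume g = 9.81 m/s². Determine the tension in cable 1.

T_1 ≈ 1620 N

Angles from the horizontal: cable 1 is 90° − 74° = 16°, cable 2 is 90° − 45° = 45°.
Weight W = 204 × 9.81 = 2001 N acts straight down.
Horizontal: T_1 cos 16° = T_2 cos 45°  →  T_2 = 1.359 T_1.
Vertical: T_1 sin 16° + T_2 sin 45° = 2001.
Substituting the horizontal relation into the vertical equation gives 1.237 T_1 = 2001, so T_1 = 1618 N.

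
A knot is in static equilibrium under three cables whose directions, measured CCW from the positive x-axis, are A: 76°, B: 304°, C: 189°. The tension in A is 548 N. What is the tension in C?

Resolve: ΣF_x = 548 cos 76° + T_B cos 304° + T_C cos 189° = 0.
        ΣF_y = 548 sin 76° + T_B sin 304° + T_C sin 189° = 0.
The known terms sum to (132.6, 531.7) N, so 0.5592 T_B − 0.9877 T_C = -132.6 and -0.8290 T_B − 0.1564 T_C = -531.7.
Solving simultaneously: T_B = 556.6 N, T_C = 449.3 N.

T_C ≈ 449 N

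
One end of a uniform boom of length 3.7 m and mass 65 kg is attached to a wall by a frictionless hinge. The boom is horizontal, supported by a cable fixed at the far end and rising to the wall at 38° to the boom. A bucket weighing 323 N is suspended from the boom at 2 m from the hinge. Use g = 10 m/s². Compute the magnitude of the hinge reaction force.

Take torques about the hinge: T sin 38° · 3.7 = 65×10×1.85 + 323×2 = 1848.5 N·m.
So T = 1848.5 / (0.6157 × 3.7) = 811.48 N.
ΣF_x = 0: H_x = T cos 38° = 639.45 N.
ΣF_y = 0: H_y = (65×10 + 323) − T sin 38° = 973 − 499.59 = 473.41 N.
|H| = √(H_x² + H_y²) = √((639.45)² + (473.41)²) = 795.62 N.

|H| ≈ 796 N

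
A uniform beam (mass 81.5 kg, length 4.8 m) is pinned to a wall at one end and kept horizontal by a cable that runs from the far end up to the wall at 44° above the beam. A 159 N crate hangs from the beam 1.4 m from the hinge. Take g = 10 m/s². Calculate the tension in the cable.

Take torques about the hinge: T sin 44° · 4.8 = 81.5×10×2.4 + 159×1.4 = 2178.6 N·m.
So T = 2178.6 / (0.6947 × 4.8) = 653.38 N.

T ≈ 653 N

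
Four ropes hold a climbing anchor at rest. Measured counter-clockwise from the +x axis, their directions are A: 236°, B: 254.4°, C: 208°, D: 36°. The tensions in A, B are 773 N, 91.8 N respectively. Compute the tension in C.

T_C ≈ 2310 N

Resolve: ΣF_x = 773 cos 236° + 91.8 cos 254.4° + T_C cos 208° + T_D cos 36° = 0.
        ΣF_y = 773 sin 236° + 91.8 sin 254.4° + T_C sin 208° + T_D sin 36° = 0.
The known terms sum to (-456.9, -729.3) N, so -0.8829 T_C + 0.8090 T_D = 456.9 and -0.4695 T_C + 0.5878 T_D = 729.3.
Solving simultaneously: T_C = 2309 N, T_D = 3085 N.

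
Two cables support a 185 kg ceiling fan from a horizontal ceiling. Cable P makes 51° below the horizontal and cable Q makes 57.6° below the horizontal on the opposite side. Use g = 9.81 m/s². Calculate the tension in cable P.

T_P ≈ 1030 N

Weight W = 185 × 9.81 = 1815 N acts straight down.
Horizontal: T_P cos 51° = T_Q cos 57.6°  →  T_Q = 1.174 T_P.
Vertical: T_P sin 51° + T_Q sin 57.6° = 1815.
Substituting the horizontal relation into the vertical equation gives 1.769 T_P = 1815, so T_P = 1026 N.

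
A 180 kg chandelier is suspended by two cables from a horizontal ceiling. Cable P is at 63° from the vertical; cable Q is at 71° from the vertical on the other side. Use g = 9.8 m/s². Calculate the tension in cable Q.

Angles from the horizontal: cable P is 90° − 63° = 27°, cable Q is 90° − 71° = 19°.
Weight W = 180 × 9.8 = 1764 N acts straight down.
Horizontal: T_P cos 27° = T_Q cos 19°  →  T_P = 1.061 T_Q.
Vertical: T_P sin 27° + T_Q sin 19° = 1764.
Substituting the horizontal relation into the vertical equation gives 0.8073 T_Q = 1764, so T_Q = 2185 N.

T_Q ≈ 2180 N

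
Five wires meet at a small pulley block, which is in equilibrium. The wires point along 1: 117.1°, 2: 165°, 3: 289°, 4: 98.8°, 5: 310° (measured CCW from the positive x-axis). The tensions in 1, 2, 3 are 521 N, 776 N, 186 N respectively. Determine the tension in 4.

Resolve: ΣF_x = 521 cos 117.1° + 776 cos 165° + 186 cos 289° + T_4 cos 98.8° + T_5 cos 310° = 0.
        ΣF_y = 521 sin 117.1° + 776 sin 165° + 186 sin 289° + T_4 sin 98.8° + T_5 sin 310° = 0.
The known terms sum to (-926.3, 488.8) N, so -0.1530 T_4 + 0.6428 T_5 = 926.3 and 0.9882 T_4 − 0.7660 T_5 = -488.8.
Solving simultaneously: T_4 = 763.4 N, T_5 = 1623 N.

T_4 ≈ 763 N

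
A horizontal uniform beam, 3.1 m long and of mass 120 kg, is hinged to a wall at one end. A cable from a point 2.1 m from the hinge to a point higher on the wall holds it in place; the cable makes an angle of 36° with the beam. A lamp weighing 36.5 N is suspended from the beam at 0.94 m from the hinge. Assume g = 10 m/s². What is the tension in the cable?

T ≈ 1530 N

Take torques about the hinge: T sin 36° · 2.1 = 120×10×1.55 + 36.5×0.94 = 1894.3 N·m.
So T = 1894.3 / (0.5878 × 2.1) = 1534.7 N.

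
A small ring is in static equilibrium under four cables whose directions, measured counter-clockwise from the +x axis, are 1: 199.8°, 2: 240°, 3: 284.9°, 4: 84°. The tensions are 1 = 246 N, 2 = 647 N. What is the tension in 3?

Resolve: ΣF_x = 246 cos 199.8° + 647 cos 240° + T_3 cos 284.9° + T_4 cos 84° = 0.
        ΣF_y = 246 sin 199.8° + 647 sin 240° + T_3 sin 284.9° + T_4 sin 84° = 0.
The known terms sum to (-555, -643.6) N, so 0.2571 T_3 + 0.1045 T_4 = 555 and -0.9664 T_3 + 0.9945 T_4 = 643.6.
Solving simultaneously: T_3 = 1359 N, T_4 = 1967 N.

T_3 ≈ 1360 N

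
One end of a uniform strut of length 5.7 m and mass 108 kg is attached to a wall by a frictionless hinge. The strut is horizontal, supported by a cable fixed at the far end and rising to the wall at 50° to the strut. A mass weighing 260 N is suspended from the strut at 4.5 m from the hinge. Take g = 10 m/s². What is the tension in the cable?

Take torques about the hinge: T sin 50° · 5.7 = 108×10×2.85 + 260×4.5 = 4248 N·m.
So T = 4248 / (0.7660 × 5.7) = 972.87 N.

T ≈ 973 N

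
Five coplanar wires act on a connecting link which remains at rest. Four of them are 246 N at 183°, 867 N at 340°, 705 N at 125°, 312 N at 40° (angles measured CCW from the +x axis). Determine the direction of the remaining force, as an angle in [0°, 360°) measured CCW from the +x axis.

θ ≈ 229°

Sum the known components: ΣF_x = 403.7 N, ΣF_y = 468.6 N.
For equilibrium the remaining force must supply (−ΣF_x, −ΣF_y) = (-403.7, -468.6) N.
Magnitude = √((-403.7)² + (-468.6)²) = 618.5 N; direction = atan2(-468.6, -403.7) = 229.3°.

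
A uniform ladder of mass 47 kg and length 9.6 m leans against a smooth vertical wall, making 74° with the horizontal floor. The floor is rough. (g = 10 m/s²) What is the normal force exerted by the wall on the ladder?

Torques about the foot: N_wall · 9.6 sin 74° = 47×10×4.8 cos 74° → N_wall = 67.385 N.

N_wall ≈ 67.4 N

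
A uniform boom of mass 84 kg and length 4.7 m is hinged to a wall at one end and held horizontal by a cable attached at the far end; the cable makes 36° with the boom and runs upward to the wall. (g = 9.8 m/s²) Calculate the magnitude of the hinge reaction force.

|H| ≈ 700 N

Take torques about the hinge: T sin 36° · 4.7 = 84×9.8×2.35 = 1934.5 N·m.
So T = 1934.5 / (0.5878 × 4.7) = 700.26 N.
ΣF_x = 0: H_x = T cos 36° = 566.52 N.
ΣF_y = 0: H_y = (84×9.8) − T sin 36° = 823.2 − 411.6 = 411.6 N.
|H| = √(H_x² + H_y²) = √((566.52)² + (411.6)²) = 700.26 N.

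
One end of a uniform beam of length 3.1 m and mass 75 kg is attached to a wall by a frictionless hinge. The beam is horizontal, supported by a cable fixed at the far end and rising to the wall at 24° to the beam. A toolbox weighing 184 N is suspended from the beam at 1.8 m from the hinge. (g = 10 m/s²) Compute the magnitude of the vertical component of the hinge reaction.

Take torques about the hinge: T sin 24° · 3.1 = 75×10×1.55 + 184×1.8 = 1493.7 N·m.
So T = 1493.7 / (0.4067 × 3.1) = 1184.6 N.
ΣF_y = 0: H_y = (75×10 + 184) − T sin 24° = 934 − 481.84 = 452.16 N.

|H_y| ≈ 452 N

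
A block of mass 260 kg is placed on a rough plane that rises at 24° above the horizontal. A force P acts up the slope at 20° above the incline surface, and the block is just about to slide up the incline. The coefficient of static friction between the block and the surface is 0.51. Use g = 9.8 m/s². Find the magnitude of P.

On the verge of sliding up the incline, friction equals μN and acts down the slope.
Perpendicular: N + P sin 20° = W cos 24° = 2328 N.
Along incline: P cos 20° = W sin 24° + μN  with W sin 24° = 1036 N.
Solving the pair for P and N: P = 1996 N, N = 1645 N (and f = μN = 839 N).

P ≈ 2000 N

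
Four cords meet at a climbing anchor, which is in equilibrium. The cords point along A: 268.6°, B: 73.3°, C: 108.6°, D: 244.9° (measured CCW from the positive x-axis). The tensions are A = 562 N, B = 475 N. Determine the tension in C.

T_C ≈ 227 N

Resolve: ΣF_x = 562 cos 268.6° + 475 cos 73.3° + T_C cos 108.6° + T_D cos 244.9° = 0.
        ΣF_y = 562 sin 268.6° + 475 sin 73.3° + T_C sin 108.6° + T_D sin 244.9° = 0.
The known terms sum to (122.8, -106.9) N, so -0.3190 T_C − 0.4242 T_D = -122.8 and 0.9478 T_C − 0.9056 T_D = 106.9.
Solving simultaneously: T_C = 226.5 N, T_D = 119.1 N.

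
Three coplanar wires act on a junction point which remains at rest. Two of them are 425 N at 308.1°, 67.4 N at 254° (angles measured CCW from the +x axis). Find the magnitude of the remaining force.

Sum the known components: ΣF_x = 243.7 N, ΣF_y = -399.2 N.
For equilibrium the remaining force must supply (−ΣF_x, −ΣF_y) = (-243.7, 399.2) N.
Magnitude = √((-243.7)² + (399.2)²) = 467.7 N; direction = atan2(399.2, -243.7) = 121.4°.

F ≈ 468 N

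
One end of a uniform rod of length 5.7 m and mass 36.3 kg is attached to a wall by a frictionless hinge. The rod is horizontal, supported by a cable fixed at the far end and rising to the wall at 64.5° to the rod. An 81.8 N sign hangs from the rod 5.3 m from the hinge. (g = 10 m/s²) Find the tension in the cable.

T ≈ 285 N

Take torques about the hinge: T sin 64.5° · 5.7 = 36.3×10×2.85 + 81.8×5.3 = 1468.1 N·m.
So T = 1468.1 / (0.9026 × 5.7) = 285.36 N.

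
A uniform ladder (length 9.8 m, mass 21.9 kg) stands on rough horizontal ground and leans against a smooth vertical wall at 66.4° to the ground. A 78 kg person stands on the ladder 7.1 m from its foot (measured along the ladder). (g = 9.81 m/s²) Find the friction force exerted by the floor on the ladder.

f ≈ 289 N

Torques about the foot: N_wall · 9.8 sin 66.4° = 21.9×9.81×4.9 cos 66.4° + 78×9.81×7.1 cos 66.4° → N_wall = 289.13 N.
ΣF_x = 0: f_floor = N_wall = 289.13 N.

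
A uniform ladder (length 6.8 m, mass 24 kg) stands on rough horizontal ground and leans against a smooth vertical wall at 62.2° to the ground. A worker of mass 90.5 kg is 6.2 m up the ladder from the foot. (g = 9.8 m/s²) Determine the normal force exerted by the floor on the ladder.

N_floor ≈ 1120 N

ΣF_y = 0: N_floor = 24×9.8 + 90.5×9.8 = 1122.1 N.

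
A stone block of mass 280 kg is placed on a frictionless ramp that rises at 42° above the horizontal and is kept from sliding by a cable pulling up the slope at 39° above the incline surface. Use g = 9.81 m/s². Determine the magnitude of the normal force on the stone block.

Take axes along and perpendicular to the incline. Weight components: W sin 42° = 1838 N down-slope, W cos 42° = 2041 N into the surface.
Along incline: T cos 39° = W sin 42° → T = 2365 N.
Perpendicular: N = W cos 42° − T sin 39° = 552.9 N.

N ≈ 553 N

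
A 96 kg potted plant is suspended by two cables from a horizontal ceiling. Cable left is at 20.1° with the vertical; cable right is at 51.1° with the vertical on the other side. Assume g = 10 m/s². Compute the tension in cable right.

T_right ≈ 349 N

Angles from the horizontal: cable left is 90° − 20.1° = 69.9°, cable right is 90° − 51.1° = 38.9°.
Weight W = 96 × 10 = 960 N acts straight down.
Horizontal: T_left cos 69.9° = T_right cos 38.9°  →  T_left = 2.265 T_right.
Vertical: T_left sin 69.9° + T_right sin 38.9° = 960.
Substituting the horizontal relation into the vertical equation gives 2.755 T_right = 960, so T_right = 348.5 N.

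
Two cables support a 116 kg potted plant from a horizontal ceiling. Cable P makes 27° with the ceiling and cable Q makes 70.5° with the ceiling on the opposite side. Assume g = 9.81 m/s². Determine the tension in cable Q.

Weight W = 116 × 9.81 = 1138 N acts straight down.
Horizontal: T_P cos 27° = T_Q cos 70.5°  →  T_P = 0.3746 T_Q.
Vertical: T_P sin 27° + T_Q sin 70.5° = 1138.
Substituting the horizontal relation into the vertical equation gives 1.113 T_Q = 1138, so T_Q = 1023 N.

T_Q ≈ 1020 N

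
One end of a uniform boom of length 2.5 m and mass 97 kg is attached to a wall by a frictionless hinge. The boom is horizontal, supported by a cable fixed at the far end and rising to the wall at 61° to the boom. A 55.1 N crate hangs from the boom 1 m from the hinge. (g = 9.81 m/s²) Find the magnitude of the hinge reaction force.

|H| ≈ 579 N

Take torques about the hinge: T sin 61° · 2.5 = 97×9.81×1.25 + 55.1×1 = 1244.6 N·m.
So T = 1244.6 / (0.8746 × 2.5) = 569.19 N.
ΣF_x = 0: H_x = T cos 61° = 275.95 N.
ΣF_y = 0: H_y = (97×9.81 + 55.1) − T sin 61° = 1006.7 − 497.82 = 508.85 N.
|H| = √(H_x² + H_y²) = √((275.95)² + (508.85)²) = 578.85 N.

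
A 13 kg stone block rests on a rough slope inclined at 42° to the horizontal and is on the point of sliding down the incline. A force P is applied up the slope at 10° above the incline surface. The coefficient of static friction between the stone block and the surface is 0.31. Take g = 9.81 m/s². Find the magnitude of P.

P ≈ 60.1 N

On the verge of sliding down the incline, friction equals μN and acts up the slope.
Perpendicular: N + P sin 10° = W cos 42° = 94.77 N.
Along incline: P cos 10° + μN = W sin 42° with W sin 42° = 85.33 N.
Solving the pair for P and N: P = 60.1 N, N = 84.34 N (and f = μN = 26.14 N).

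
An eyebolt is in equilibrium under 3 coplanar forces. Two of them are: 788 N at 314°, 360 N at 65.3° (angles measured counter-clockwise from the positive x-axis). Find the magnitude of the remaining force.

F ≈ 738 N

Sum the known components: ΣF_x = 697.8 N, ΣF_y = -239.8 N.
For equilibrium the remaining force must supply (−ΣF_x, −ΣF_y) = (-697.8, 239.8) N.
Magnitude = √((-697.8)² + (239.8)²) = 737.9 N; direction = atan2(239.8, -697.8) = 161.0°.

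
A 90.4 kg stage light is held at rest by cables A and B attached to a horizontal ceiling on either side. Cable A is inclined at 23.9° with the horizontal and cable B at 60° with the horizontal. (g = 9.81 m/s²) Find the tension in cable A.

Weight W = 90.4 × 9.81 = 886.8 N acts straight down.
Horizontal: T_A cos 23.9° = T_B cos 60°  →  T_B = 1.829 T_A.
Vertical: T_A sin 23.9° + T_B sin 60° = 886.8.
Substituting the horizontal relation into the vertical equation gives 1.989 T_A = 886.8, so T_A = 445.9 N.

T_A ≈ 446 N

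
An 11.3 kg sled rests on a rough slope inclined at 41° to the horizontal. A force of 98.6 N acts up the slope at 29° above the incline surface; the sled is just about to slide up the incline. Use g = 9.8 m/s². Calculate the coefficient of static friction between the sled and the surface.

On the verge of sliding up the incline, friction is at its maximum μN and acts down the slope.
Perpendicular to incline: N = W cos 41° − P sin 29° = 83.58 − 47.8 = 35.77 N.
Along incline: P cos 29° − μN = W sin 41° → μ = −(W sin 41° − P cos 29°) / N = 0.3798.

μ ≈ 0.380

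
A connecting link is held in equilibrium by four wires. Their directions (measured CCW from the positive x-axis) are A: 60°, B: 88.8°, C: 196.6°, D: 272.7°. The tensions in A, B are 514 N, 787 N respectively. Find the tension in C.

T_C ≈ 341 N

Resolve: ΣF_x = 514 cos 60° + 787 cos 88.8° + T_C cos 196.6° + T_D cos 272.7° = 0.
        ΣF_y = 514 sin 60° + 787 sin 88.8° + T_C sin 196.6° + T_D sin 272.7° = 0.
The known terms sum to (273.5, 1232) N, so -0.9583 T_C + 0.0471 T_D = -273.5 and -0.2857 T_C − 0.9989 T_D = -1232.
Solving simultaneously: T_C = 341.2 N, T_D = 1136 N.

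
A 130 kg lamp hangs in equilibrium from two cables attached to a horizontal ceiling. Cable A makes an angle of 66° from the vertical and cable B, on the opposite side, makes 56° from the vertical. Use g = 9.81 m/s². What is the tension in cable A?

Angles from the horizontal: cable A is 90° − 66° = 24°, cable B is 90° − 56° = 34°.
Weight W = 130 × 9.81 = 1275 N acts straight down.
Horizontal: T_A cos 24° = T_B cos 34°  →  T_B = 1.102 T_A.
Vertical: T_A sin 24° + T_B sin 34° = 1275.
Substituting the horizontal relation into the vertical equation gives 1.023 T_A = 1275, so T_A = 1247 N.

T_A ≈ 1250 N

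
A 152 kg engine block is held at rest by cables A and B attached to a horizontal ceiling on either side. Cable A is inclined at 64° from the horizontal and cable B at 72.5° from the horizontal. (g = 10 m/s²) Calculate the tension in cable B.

Weight W = 152 × 10 = 1520 N acts straight down.
Horizontal: T_A cos 64° = T_B cos 72.5°  →  T_A = 0.686 T_B.
Vertical: T_A sin 64° + T_B sin 72.5° = 1520.
Substituting the horizontal relation into the vertical equation gives 1.57 T_B = 1520, so T_B = 968 N.

T_B ≈ 968 N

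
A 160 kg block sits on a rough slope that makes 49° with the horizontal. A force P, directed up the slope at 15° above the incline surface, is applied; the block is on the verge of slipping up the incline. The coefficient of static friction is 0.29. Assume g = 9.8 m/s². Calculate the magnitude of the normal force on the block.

On the verge of sliding up the incline, friction equals μN and acts down the slope.
Perpendicular: N + P sin 15° = W cos 49° = 1029 N.
Along incline: P cos 15° = W sin 49° + μN  with W sin 49° = 1183 N.
Solving the pair for P and N: P = 1423 N, N = 660.3 N (and f = μN = 191.5 N).

N ≈ 660 N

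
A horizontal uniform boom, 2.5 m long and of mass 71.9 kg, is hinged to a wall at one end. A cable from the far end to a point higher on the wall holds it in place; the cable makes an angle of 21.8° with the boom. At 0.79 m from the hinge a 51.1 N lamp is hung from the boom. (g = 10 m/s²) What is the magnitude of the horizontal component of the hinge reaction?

H_x ≈ 939 N

Take torques about the hinge: T sin 21.8° · 2.5 = 71.9×10×1.25 + 51.1×0.79 = 939.12 N·m.
So T = 939.12 / (0.3714 × 2.5) = 1011.5 N.
ΣF_x = 0: H_x = T cos 21.8° = 939.19 N.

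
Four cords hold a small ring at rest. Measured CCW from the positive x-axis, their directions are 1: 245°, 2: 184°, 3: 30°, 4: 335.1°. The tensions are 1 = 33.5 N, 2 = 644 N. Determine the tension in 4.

T_4 ≈ 322 N

Resolve: ΣF_x = 33.5 cos 245° + 644 cos 184° + T_3 cos 30° + T_4 cos 335.1° = 0.
        ΣF_y = 33.5 sin 245° + 644 sin 184° + T_3 sin 30° + T_4 sin 335.1° = 0.
The known terms sum to (-656.6, -75.28) N, so 0.8660 T_3 + 0.9070 T_4 = 656.6 and 0.5000 T_3 − 0.4210 T_4 = 75.28.
Solving simultaneously: T_3 = 421.4 N, T_4 = 321.6 N.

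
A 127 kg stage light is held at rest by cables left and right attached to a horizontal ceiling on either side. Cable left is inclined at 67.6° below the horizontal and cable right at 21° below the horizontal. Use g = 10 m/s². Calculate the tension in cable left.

Weight W = 127 × 10 = 1270 N acts straight down.
Horizontal: T_left cos 67.6° = T_right cos 21°  →  T_right = 0.4082 T_left.
Vertical: T_left sin 67.6° + T_right sin 21° = 1270.
Substituting the horizontal relation into the vertical equation gives 1.071 T_left = 1270, so T_left = 1186 N.

T_left ≈ 1190 N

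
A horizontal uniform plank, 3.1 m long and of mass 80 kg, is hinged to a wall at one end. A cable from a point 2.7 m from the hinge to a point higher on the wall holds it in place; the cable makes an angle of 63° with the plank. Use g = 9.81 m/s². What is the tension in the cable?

Take torques about the hinge: T sin 63° · 2.7 = 80×9.81×1.55 = 1216.4 N·m.
So T = 1216.4 / (0.8910 × 2.7) = 505.65 N.

T ≈ 506 N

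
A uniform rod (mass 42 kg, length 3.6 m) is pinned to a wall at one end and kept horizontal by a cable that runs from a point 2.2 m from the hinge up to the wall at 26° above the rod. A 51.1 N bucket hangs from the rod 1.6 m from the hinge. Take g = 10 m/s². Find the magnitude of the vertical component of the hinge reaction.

|H_y| ≈ 90.3 N

Take torques about the hinge: T sin 26° · 2.2 = 42×10×1.8 + 51.1×1.6 = 837.76 N·m.
So T = 837.76 / (0.4384 × 2.2) = 868.67 N.
ΣF_y = 0: H_y = (42×10 + 51.1) − T sin 26° = 471.1 − 380.8 = 90.3 N.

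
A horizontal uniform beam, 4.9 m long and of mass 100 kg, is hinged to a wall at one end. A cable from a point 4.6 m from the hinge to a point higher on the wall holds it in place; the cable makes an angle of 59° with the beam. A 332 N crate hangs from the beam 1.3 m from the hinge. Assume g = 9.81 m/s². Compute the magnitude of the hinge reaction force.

|H| ≈ 789 N

Take torques about the hinge: T sin 59° · 4.6 = 100×9.81×2.45 + 332×1.3 = 2835.1 N·m.
So T = 2835.1 / (0.8572 × 4.6) = 719.01 N.
ΣF_x = 0: H_x = T cos 59° = 370.32 N.
ΣF_y = 0: H_y = (100×9.81 + 332) − T sin 59° = 1313 − 616.32 = 696.68 N.
|H| = √(H_x² + H_y²) = √((370.32)² + (696.68)²) = 788.99 N.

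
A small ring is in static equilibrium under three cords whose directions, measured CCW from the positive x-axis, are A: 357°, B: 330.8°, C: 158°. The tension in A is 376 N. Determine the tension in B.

T_B ≈ 977 N

Resolve: ΣF_x = 376 cos 357° + T_B cos 330.8° + T_C cos 158° = 0.
        ΣF_y = 376 sin 357° + T_B sin 330.8° + T_C sin 158° = 0.
The known terms sum to (375.5, -19.68) N, so 0.8729 T_B − 0.9272 T_C = -375.5 and -0.4879 T_B + 0.3746 T_C = 19.68.
Solving simultaneously: T_B = 976.7 N, T_C = 1325 N.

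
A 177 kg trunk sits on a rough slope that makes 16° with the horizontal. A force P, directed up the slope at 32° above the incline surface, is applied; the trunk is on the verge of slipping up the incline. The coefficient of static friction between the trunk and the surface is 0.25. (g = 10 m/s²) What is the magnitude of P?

On the verge of sliding up the incline, friction equals μN and acts down the slope.
Perpendicular: N + P sin 32° = W cos 16° = 1701 N.
Along incline: P cos 32° = W sin 16° + μN  with W sin 16° = 487.9 N.
Solving the pair for P and N: P = 931.4 N, N = 1208 N (and f = μN = 302 N).

P ≈ 931 N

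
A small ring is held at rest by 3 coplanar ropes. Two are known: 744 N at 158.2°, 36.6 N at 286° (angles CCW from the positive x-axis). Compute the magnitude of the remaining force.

F ≈ 722 N

Sum the known components: ΣF_x = -680.7 N, ΣF_y = 241.1 N.
For equilibrium the remaining force must supply (−ΣF_x, −ΣF_y) = (680.7, -241.1) N.
Magnitude = √((680.7)² + (-241.1)²) = 722.1 N; direction = atan2(-241.1, 680.7) = 340.5°.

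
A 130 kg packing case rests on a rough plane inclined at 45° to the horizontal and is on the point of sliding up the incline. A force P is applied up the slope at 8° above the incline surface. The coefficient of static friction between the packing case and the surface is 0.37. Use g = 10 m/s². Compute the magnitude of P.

On the verge of sliding up the incline, friction equals μN and acts down the slope.
Perpendicular: N + P sin 8° = W cos 45° = 919.2 N.
Along incline: P cos 8° = W sin 45° + μN  with W sin 45° = 919.2 N.
Solving the pair for P and N: P = 1209 N, N = 751 N (and f = μN = 277.9 N).

P ≈ 1210 N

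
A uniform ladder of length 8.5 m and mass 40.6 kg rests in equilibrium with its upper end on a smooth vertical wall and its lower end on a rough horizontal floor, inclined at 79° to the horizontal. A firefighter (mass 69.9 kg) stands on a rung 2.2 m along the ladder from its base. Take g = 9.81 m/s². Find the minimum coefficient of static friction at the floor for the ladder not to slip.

ΣF_y = 0: N_floor = 40.6×9.81 + 69.9×9.81 = 1084 N.
Torques about the foot: N_wall · 8.5 sin 79° = 40.6×9.81×4.25 cos 79° + 69.9×9.81×2.2 cos 79° → N_wall = 73.208 N.
ΣF_x = 0: f_floor = N_wall = 73.208 N.
μ_min = f_floor / N_floor = 73.208 / 1084 = 0.06753.

μ_min ≈ 0.0675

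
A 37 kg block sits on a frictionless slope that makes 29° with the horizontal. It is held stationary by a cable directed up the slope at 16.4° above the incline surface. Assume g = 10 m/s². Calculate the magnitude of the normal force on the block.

Take axes along and perpendicular to the incline. Weight components: W sin 29° = 179.4 N down-slope, W cos 29° = 323.6 N into the surface.
Along incline: T cos 16.4° = W sin 29° → T = 187 N.
Perpendicular: N = W cos 29° − T sin 16.4° = 270.8 N.

N ≈ 271 N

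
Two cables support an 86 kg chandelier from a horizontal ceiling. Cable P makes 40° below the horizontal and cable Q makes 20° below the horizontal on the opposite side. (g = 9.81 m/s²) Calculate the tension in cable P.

T_P ≈ 915 N

Weight W = 86 × 9.81 = 843.7 N acts straight down.
Horizontal: T_P cos 40° = T_Q cos 20°  →  T_Q = 0.8152 T_P.
Vertical: T_P sin 40° + T_Q sin 20° = 843.7.
Substituting the horizontal relation into the vertical equation gives 0.9216 T_P = 843.7, so T_P = 915.4 N.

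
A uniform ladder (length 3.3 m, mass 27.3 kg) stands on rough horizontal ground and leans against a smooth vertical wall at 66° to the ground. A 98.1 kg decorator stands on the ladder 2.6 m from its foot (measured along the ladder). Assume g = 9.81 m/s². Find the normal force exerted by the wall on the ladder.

N_wall ≈ 397 N

Torques about the foot: N_wall · 3.3 sin 66° = 27.3×9.81×1.65 cos 66° + 98.1×9.81×2.6 cos 66° → N_wall = 397.2 N.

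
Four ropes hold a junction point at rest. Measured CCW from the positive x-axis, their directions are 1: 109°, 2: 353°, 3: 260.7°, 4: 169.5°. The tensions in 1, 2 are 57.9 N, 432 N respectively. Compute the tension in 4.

Resolve: ΣF_x = 57.9 cos 109° + 432 cos 353° + T_3 cos 260.7° + T_4 cos 169.5° = 0.
        ΣF_y = 57.9 sin 109° + 432 sin 353° + T_3 sin 260.7° + T_4 sin 169.5° = 0.
The known terms sum to (409.9, 2.098) N, so -0.1616 T_3 − 0.9833 T_4 = -409.9 and -0.9869 T_3 + 0.1822 T_4 = -2.098.
Solving simultaneously: T_3 = 76.78 N, T_4 = 404.3 N.

T_4 ≈ 404 N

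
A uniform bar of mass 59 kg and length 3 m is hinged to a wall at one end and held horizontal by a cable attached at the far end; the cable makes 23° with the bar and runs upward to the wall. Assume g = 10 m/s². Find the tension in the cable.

T ≈ 755 N

Take torques about the hinge: T sin 23° · 3 = 59×10×1.5 = 885 N·m.
So T = 885 / (0.3907 × 3) = 754.99 N.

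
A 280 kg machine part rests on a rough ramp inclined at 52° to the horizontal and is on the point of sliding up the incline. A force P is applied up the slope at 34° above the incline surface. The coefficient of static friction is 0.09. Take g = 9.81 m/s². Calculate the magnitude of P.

On the verge of sliding up the incline, friction equals μN and acts down the slope.
Perpendicular: N + P sin 34° = W cos 52° = 1691 N.
Along incline: P cos 34° = W sin 52° + μN  with W sin 52° = 2165 N.
Solving the pair for P and N: P = 2635 N, N = 217.9 N (and f = μN = 19.61 N).

P ≈ 2630 N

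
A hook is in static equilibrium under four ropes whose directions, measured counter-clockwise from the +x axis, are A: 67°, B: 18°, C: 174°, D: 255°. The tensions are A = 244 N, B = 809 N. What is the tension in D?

T_D ≈ 569 N

Resolve: ΣF_x = 244 cos 67° + 809 cos 18° + T_C cos 174° + T_D cos 255° = 0.
        ΣF_y = 244 sin 67° + 809 sin 18° + T_C sin 174° + T_D sin 255° = 0.
The known terms sum to (864.7, 474.6) N, so -0.9945 T_C − 0.2588 T_D = -864.7 and 0.1045 T_C − 0.9659 T_D = -474.6.
Solving simultaneously: T_C = 721.3 N, T_D = 569.4 N.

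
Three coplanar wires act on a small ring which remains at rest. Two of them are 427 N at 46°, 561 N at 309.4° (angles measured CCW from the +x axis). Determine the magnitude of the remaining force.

Sum the known components: ΣF_x = 652.7 N, ΣF_y = -126.3 N.
For equilibrium the remaining force must supply (−ΣF_x, −ΣF_y) = (-652.7, 126.3) N.
Magnitude = √((-652.7)² + (126.3)²) = 664.8 N; direction = atan2(126.3, -652.7) = 169.0°.

F ≈ 665 N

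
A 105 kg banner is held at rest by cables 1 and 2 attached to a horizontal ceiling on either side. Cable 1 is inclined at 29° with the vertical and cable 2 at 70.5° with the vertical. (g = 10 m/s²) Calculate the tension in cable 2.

Angles from the horizontal: cable 1 is 90° − 29° = 61°, cable 2 is 90° − 70.5° = 19.5°.
Weight W = 105 × 10 = 1050 N acts straight down.
Horizontal: T_1 cos 61° = T_2 cos 19.5°  →  T_1 = 1.944 T_2.
Vertical: T_1 sin 61° + T_2 sin 19.5° = 1050.
Substituting the horizontal relation into the vertical equation gives 2.034 T_2 = 1050, so T_2 = 516.1 N.

T_2 ≈ 516 N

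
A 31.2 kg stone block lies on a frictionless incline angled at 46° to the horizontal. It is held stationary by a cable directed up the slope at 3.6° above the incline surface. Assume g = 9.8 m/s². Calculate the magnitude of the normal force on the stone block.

Take axes along and perpendicular to the incline. Weight components: W sin 46° = 219.9 N down-slope, W cos 46° = 212.4 N into the surface.
Along incline: T cos 3.6° = W sin 46° → T = 220.4 N.
Perpendicular: N = W cos 46° − T sin 3.6° = 198.6 N.

N ≈ 199 N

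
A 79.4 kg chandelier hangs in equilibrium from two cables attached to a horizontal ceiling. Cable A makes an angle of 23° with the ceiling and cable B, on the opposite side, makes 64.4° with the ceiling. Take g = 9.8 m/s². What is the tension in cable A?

T_A ≈ 337 N

Weight W = 79.4 × 9.8 = 778.1 N acts straight down.
Horizontal: T_A cos 23° = T_B cos 64.4°  →  T_B = 2.13 T_A.
Vertical: T_A sin 23° + T_B sin 64.4° = 778.1.
Substituting the horizontal relation into the vertical equation gives 2.312 T_A = 778.1, so T_A = 336.6 N.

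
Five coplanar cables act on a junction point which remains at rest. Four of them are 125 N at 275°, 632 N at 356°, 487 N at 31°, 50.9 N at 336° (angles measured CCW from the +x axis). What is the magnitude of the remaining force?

Sum the known components: ΣF_x = 1105 N, ΣF_y = 61.51 N.
For equilibrium the remaining force must supply (−ΣF_x, −ΣF_y) = (-1105, -61.51) N.
Magnitude = √((-1105)² + (-61.51)²) = 1107 N; direction = atan2(-61.51, -1105) = 183.2°.

F ≈ 1110 N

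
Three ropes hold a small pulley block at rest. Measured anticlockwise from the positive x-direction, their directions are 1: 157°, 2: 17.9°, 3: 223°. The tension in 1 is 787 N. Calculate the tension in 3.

Resolve: ΣF_x = 787 cos 157° + T_2 cos 17.9° + T_3 cos 223° = 0.
        ΣF_y = 787 sin 157° + T_2 sin 17.9° + T_3 sin 223° = 0.
The known terms sum to (-724.4, 307.5) N, so 0.9516 T_2 − 0.7314 T_3 = 724.4 and 0.3074 T_2 − 0.6820 T_3 = -307.5.
Solving simultaneously: T_2 = 1695 N, T_3 = 1215 N.

T_3 ≈ 1210 N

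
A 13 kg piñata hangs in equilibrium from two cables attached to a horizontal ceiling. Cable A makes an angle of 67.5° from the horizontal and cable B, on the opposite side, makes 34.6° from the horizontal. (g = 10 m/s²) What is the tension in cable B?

T_B ≈ 50.9 N

Weight W = 13 × 10 = 130 N acts straight down.
Horizontal: T_A cos 67.5° = T_B cos 34.6°  →  T_A = 2.151 T_B.
Vertical: T_A sin 67.5° + T_B sin 34.6° = 130.
Substituting the horizontal relation into the vertical equation gives 2.555 T_B = 130, so T_B = 50.88 N.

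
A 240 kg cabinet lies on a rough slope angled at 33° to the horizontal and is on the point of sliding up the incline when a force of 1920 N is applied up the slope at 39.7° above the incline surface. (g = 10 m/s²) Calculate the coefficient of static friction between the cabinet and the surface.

μ ≈ 0.216

On the verge of sliding up the incline, friction is at its maximum μN and acts down the slope.
Perpendicular to incline: N = W cos 33° − P sin 39.7° = 2013 − 1226 = 786.4 N.
Along incline: P cos 39.7° − μN = W sin 33° → μ = −(W sin 33° − P cos 39.7°) / N = 0.2163.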